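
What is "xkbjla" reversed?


Input string: 'xkbjla'
Operation: reverse character order
Original order: 'x' -> 'k' -> 'b' -> 'j' -> 'l' -> 'a'
Reversed order: 'a' -> 'l' -> 'j' -> 'b' -> 'k' -> 'x'
Result: aljbkx


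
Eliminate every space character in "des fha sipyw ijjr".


Input string: 'des fha sipyw ijjr'
Operation: remove all spaces
Words: 'des', 'fha', 'sipyw', 'ijjr'
Join without spaces: desfhasipywijjr


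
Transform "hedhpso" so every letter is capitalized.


Input string: 'hedhpso'
Operation: convert each letter to uppercase
Mapping: 'h'->'H', 'e'->'E', 'd'->'D', 'h'->'H', 'p'->'P', 's'->'S', 'o'->'O'
Result: HEDHPSO


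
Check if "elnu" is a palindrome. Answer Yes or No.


Input string: 'elnu'
Reversed: 'unle'
Compare pairs: s[0]='e' vs s[3]='u' (mismatch), s[1]='l' vs s[2]='n' (mismatch)
Palindrome: No


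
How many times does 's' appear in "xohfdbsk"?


Input string: 'xohfdbsk'
Target character: 's'
Scan each position: s[6]='s'
Matches found at indices: 6
Total: 1


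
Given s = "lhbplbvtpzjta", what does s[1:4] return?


Input string: 'lhbplbvtpzjta'
Operation: slice [1:4]
Extract characters: s[1]='h', s[2]='b', s[3]='p'
Result: hbp


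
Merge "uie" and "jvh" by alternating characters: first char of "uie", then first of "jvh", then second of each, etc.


String 1: 'uie'
String 2: 'jvh'
Operation: alternate characters
Pairs: 'u'+'j', 'i'+'v', 'e'+'h'
Result: ujiveh


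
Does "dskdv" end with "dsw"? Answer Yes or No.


Input string: 'dskdv'
Suffix to check: 'dsw'
Last 3 characters of input: 'kdv'
Match: False
Result: No


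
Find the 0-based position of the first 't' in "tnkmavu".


Input string: 'tnkmavu'
Target: 't'
Scanning left to right: s[0]='t'
First match at index: 0


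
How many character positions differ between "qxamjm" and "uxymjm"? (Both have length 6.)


String 1: 'qxamjm'
String 2: 'uxymjm'
Compare each position: pos 0: 'q'!='u', pos 1: 'x'=='x', pos 2: 'a'!='y', pos 3: 'm'=='m', pos 4: 'j'=='j', pos 5: 'm'=='m'
Differing positions: 2
Hamming distance: 2


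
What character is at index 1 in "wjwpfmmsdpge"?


Input string: 'wjwpfmmsdpge'
Operation: get character at index 1
Index mapping: s[0]='w', s[1]='j'
Result: 'j'


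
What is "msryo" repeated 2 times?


Input string: 'msryo'
Operation: repeat 2 times
Concatenation: 'msryo' + 'msryo'
Result: msryomsryo


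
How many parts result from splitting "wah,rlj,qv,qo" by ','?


Input string: 'wah,rlj,qv,qo'
Delimiter: ','
Split result: 'wah', 'rlj', 'qv', 'qo'
Number of parts: 4


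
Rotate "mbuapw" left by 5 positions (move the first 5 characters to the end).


Input: 'mbuapw', shift = 5
Operation: split at index 5 and swap parts
Front part s[0:5] = 'mbuap'
Back part s[5:] = 'w'
Rotated = back + front = 'w' + 'mbuap'
Result: wmbuap


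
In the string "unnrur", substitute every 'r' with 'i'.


Input string: 'unnrur'
Operation: replace 'r' with 'i'
Positions of 'r': 3, 5
After replacement: unniui


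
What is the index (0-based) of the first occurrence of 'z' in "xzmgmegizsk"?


Input string: 'xzmgmegizsk'
Target: 'z'
Scanning left to right: s[0]='x', s[1]='z'
First match at index: 1


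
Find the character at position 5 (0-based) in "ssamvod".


Input string: 'ssamvod'
Operation: get character at index 5
Index mapping: s[0]='s', s[1]='s', s[2]='a', s[3]='m', s[4]='v', s[5]='o'
Result: 'o'


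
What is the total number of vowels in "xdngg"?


Input string: 'xdngg'
Operation: count vowels (a, e, i, o, u)
Scan: s[0]='x', s[1]='d', s[2]='n', s[3]='g', s[4]='g'
Vowels found: 0
Result: 0


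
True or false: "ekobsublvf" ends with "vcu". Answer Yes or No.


Input string: 'ekobsublvf'
Suffix to check: 'vcu'
Last 3 characters of input: 'lvf'
Match: False
Result: No


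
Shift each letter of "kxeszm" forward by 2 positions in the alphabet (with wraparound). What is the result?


Input: 'kxeszm', shift = 2
Operation: for each letter, (position + 2) mod 26
Mapping: 'k'(10+2=12)->'m', 'x'(23+2=25)->'z', 'e'(4+2=6)->'g', 's'(18+2=20)->'u', 'z'(25+2=27, 27 mod 26=1)->'b', 'm'(12+2=14)->'o'
Result: mzgubo


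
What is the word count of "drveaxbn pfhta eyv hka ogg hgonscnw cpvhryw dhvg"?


Input string: 'drveaxbn pfhta eyv hka ogg hgonscnw cpvhryw dhvg'
Operation: split by spaces
Words found: 'drveaxbn', 'pfhta', 'eyv', 'hka', 'ogg', 'hgonscnw', 'cpvhryw', 'dhvg'
Word count: 8


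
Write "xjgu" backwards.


Input string: 'xjgu'
Operation: reverse character order
Original order: 'x' -> 'j' -> 'g' -> 'u'
Reversed order: 'u' -> 'g' -> 'j' -> 'x'
Result: ugjx


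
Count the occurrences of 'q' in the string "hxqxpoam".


Input string: 'hxqxpoam'
Target character: 'q'
Scan each position: s[2]='q'
Matches found at indices: 2
Total: 1


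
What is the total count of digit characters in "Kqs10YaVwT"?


Input string: 'Kqs10YaVwT'
Operation: count digit characters (0-9)
Scan: 'K', 'q', 's', '1'(digit), '0'(digit), 'Y', 'a', 'V', 'w', 'T'
Digits found: 2
Result: 2


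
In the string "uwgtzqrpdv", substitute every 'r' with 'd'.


Input string: 'uwgtzqrpdv'
Operation: replace 'r' with 'd'
Positions of 'r': 6
After replacement: uwgtzqdpdv


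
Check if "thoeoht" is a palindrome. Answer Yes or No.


Input string: 'thoeoht'
Reversed: 'thoeoht'
Compare pairs: s[0]='t' vs s[6]='t' (match), s[1]='h' vs s[5]='h' (match), s[2]='o' vs s[4]='o' (match)
Palindrome: Yes


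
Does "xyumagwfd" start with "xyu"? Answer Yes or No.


Input string: 'xyumagwfd'
Prefix to check: 'xyu'
First 3 characters of input: 'xyu'
Match: True
Result: Yes


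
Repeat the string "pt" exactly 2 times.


Input string: 'pt'
Operation: repeat 2 times
Concatenation: 'pt' + 'pt'
Result: ptpt


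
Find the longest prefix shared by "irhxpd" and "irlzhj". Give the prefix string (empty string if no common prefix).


String 1: 'irhxpd'
String 2: 'irlzhj'
Compare position by position:
pos 0: 'i' vs 'i' match
pos 1: 'r' vs 'r' match
pos 2: 'h' vs 'l' differ -> stop
Longest common prefix: "ir" (length 2)


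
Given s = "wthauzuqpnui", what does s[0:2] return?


Input string: 'wthauzuqpnui'
Operation: slice [0:2]
Extract characters: s[0]='w', s[1]='t'
Result: wt


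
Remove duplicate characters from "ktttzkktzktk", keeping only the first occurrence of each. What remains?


Input: 'ktttzkktzktk'
Operation: keep first occurrence of each character
Scan: s[0]='k' new -> keep; s[1]='t' new -> keep; s[2]='t' seen -> skip; s[3]='t' seen -> skip; s[4]='z' new -> keep; s[5]='k' seen -> skip; s[6]='k' seen -> skip; s[7]='t' seen -> skip; s[8]='z' seen -> skip; s[9]='k' seen -> skip; s[10]='t' seen -> skip; s[11]='k' seen -> skip
Result: ktz


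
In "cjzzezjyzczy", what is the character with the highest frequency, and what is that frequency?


Input: 'cjzzezjyzczy'
Operation: tally each character
Counts: 'c':2, 'e':1, 'j':2, 'y':2, 'z':5
Maximum: 'z' appears 5 times


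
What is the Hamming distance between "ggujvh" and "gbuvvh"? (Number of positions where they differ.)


String 1: 'ggujvh'
String 2: 'gbuvvh'
Compare each position: pos 0: 'g'=='g', pos 1: 'g'!='b', pos 2: 'u'=='u', pos 3: 'j'!='v', pos 4: 'v'=='v', pos 5: 'h'=='h'
Differing positions: 2
Hamming distance: 2


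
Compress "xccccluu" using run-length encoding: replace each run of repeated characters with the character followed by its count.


Input: 'xccccluu'
Operation: identify consecutive runs
Runs: 'x' -> x1, 'cccc' -> c4, 'l' -> l1, 'uu' -> u2
Encoded: x1c4l1u2


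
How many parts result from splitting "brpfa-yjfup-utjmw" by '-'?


Input string: 'brpfa-yjfup-utjmw'
Delimiter: '-'
Split result: 'brpfa', 'yjfup', 'utjmw'
Number of parts: 3


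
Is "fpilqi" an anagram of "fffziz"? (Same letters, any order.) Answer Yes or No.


String 1: 'fffziz' -> sorted: 'fffizz'
String 2: 'fpilqi' -> sorted: 'fiilpq'
Compare sorted forms: 'fffizz' != 'fiilpq'
Anagram: No


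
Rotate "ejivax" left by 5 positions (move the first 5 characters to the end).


Input: 'ejivax', shift = 5
Operation: split at index 5 and swap parts
Front part s[0:5] = 'ejiva'
Back part s[5:] = 'x'
Rotated = back + front = 'x' + 'ejiva'
Result: xejiva


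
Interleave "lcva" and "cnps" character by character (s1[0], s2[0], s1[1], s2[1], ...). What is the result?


String 1: 'lcva'
String 2: 'cnps'
Operation: alternate characters
Pairs: 'l'+'c', 'c'+'n', 'v'+'p', 'a'+'s'
Result: lccnvpas


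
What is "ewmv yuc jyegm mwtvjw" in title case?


Input string: 'ewmv yuc jyegm mwtvjw'
Operation: capitalize first letter of each word
Word transformations: 'ewmv'->'Ewmv', 'yuc'->'Yuc', 'jyegm'->'Jyegm', 'mwtvjw'->'Mwtvjw'
Result: Ewmv Yuc Jyegm Mwtvjw


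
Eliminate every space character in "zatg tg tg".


Input string: 'zatg tg tg'
Operation: remove all spaces
Words: 'zatg', 'tg', 'tg'
Join without spaces: zatgtgtg


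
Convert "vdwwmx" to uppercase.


Input string: 'vdwwmx'
Operation: convert each letter to uppercase
Mapping: 'v'->'V', 'd'->'D', 'w'->'W', 'w'->'W', 'm'->'M', 'x'->'X'
Result: VDWWMX


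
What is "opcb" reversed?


Input string: 'opcb'
Operation: reverse character order
Original order: 'o' -> 'p' -> 'c' -> 'b'
Reversed order: 'b' -> 'c' -> 'p' -> 'o'
Result: bcpo


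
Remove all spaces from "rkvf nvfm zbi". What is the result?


Input string: 'rkvf nvfm zbi'
Operation: remove all spaces
Words: 'rkvf', 'nvfm', 'zbi'
Join without spaces: rkvfnvfmzbi


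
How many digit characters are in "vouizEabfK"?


Input string: 'vouizEabfK'
Operation: count digit characters (0-9)
Scan: 'v', 'o', 'u', 'i', 'z', 'E', 'a', 'b', 'f', 'K'
Digits found: 0
Result: 0


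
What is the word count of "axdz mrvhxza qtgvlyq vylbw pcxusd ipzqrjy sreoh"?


Input string: 'axdz mrvhxza qtgvlyq vylbw pcxusd ipzqrjy sreoh'
Operation: split by spaces
Words found: 'axdz', 'mrvhxza', 'qtgvlyq', 'vylbw', 'pcxusd', 'ipzqrjy', 'sreoh'
Word count: 7


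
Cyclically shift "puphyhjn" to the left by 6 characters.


Input: 'puphyhjn', shift = 6
Operation: split at index 6 and swap parts
Front part s[0:6] = 'puphyh'
Back part s[6:] = 'jn'
Rotated = back + front = 'jn' + 'puphyh'
Result: jnpuphyh


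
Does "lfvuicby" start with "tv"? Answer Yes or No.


Input string: 'lfvuicby'
Prefix to check: 'tv'
First 2 characters of input: 'lf'
Match: False
Result: No


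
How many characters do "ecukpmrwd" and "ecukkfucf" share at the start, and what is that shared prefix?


String 1: 'ecukpmrwd'
String 2: 'ecukkfucf'
Compare position by position:
pos 0: 'e' vs 'e' match
pos 1: 'c' vs 'c' match
pos 2: 'u' vs 'u' match
pos 3: 'k' vs 'k' match
pos 4: 'p' vs 'k' differ -> stop
Longest common prefix: "ecuk" (length 4)


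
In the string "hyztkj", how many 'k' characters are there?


Input string: 'hyztkj'
Target character: 'k'
Scan each position: s[4]='k'
Matches found at indices: 4
Total: 1


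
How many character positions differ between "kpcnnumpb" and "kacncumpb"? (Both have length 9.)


String 1: 'kpcnnumpb'
String 2: 'kacncumpb'
Compare each position: pos 0: 'k'=='k', pos 1: 'p'!='a', pos 2: 'c'=='c', pos 3: 'n'=='n', pos 4: 'n'!='c', pos 5: 'u'=='u', pos 6: 'm'=='m', pos 7: 'p'=='p', pos 8: 'b'=='b'
Differing positions: 2
Hamming distance: 2


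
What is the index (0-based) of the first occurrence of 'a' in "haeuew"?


Input string: 'haeuew'
Target: 'a'
Scanning left to right: s[0]='h', s[1]='a'
First match at index: 1


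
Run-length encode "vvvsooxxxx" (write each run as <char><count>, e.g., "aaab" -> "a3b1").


Input: 'vvvsooxxxx'
Operation: identify consecutive runs
Runs: 'vvv' -> v3, 's' -> s1, 'oo' -> o2, 'xxxx' -> x4
Encoded: v3s1o2x4


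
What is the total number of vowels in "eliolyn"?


Input string: 'eliolyn'
Operation: count vowels (a, e, i, o, u)
Scan: s[0]='e' (vowel), s[1]='l', s[2]='i' (vowel), s[3]='o' (vowel), s[4]='l', s[5]='y', s[6]='n'
Vowels found: 3
Result: 3


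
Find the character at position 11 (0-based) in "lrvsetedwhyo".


Input string: 'lrvsetedwhyo'
Operation: get character at index 11
Index mapping: s[0]='l', s[1]='r', s[2]='v', s[3]='s', s[4]='e', s[5]='t', s[6]='e', s[7]='d', s[8]='w', s[9]='h', s[10]='y', s[11]='o'
Result: 'o'


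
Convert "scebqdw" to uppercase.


Input string: 'scebqdw'
Operation: convert each letter to uppercase
Mapping: 's'->'S', 'c'->'C', 'e'->'E', 'b'->'B', 'q'->'Q', 'd'->'D', 'w'->'W'
Result: SCEBQDW


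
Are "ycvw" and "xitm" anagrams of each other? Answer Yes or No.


String 1: 'ycvw' -> sorted: 'cvwy'
String 2: 'xitm' -> sorted: 'imtx'
Compare sorted forms: 'cvwy' != 'imtx'
Anagram: No


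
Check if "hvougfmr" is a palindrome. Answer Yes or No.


Input string: 'hvougfmr'
Reversed: 'rmfguovh'
Compare pairs: s[0]='h' vs s[7]='r' (mismatch), s[1]='v' vs s[6]='m' (mismatch), s[2]='o' vs s[5]='f' (mismatch), s[3]='u' vs s[4]='g' (mismatch)
Palindrome: No


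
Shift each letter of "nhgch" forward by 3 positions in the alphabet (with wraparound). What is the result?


Input: 'nhgch', shift = 3
Operation: for each letter, (position + 3) mod 26
Mapping: 'n'(13+3=16)->'q', 'h'(7+3=10)->'k', 'g'(6+3=9)->'j', 'c'(2+3=5)->'f', 'h'(7+3=10)->'k'
Result: qkjfk


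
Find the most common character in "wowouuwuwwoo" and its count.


Input: 'wowouuwuwwoo'
Operation: tally each character
Counts: 'o':4, 'u':3, 'w':5
Maximum: 'w' appears 5 times


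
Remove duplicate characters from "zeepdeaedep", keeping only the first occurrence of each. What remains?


Input: 'zeepdeaedep'
Operation: keep first occurrence of each character
Scan: s[0]='z' new -> keep; s[1]='e' new -> keep; s[2]='e' seen -> skip; s[3]='p' new -> keep; s[4]='d' new -> keep; s[5]='e' seen -> skip; s[6]='a' new -> keep; s[7]='e' seen -> skip; s[8]='d' seen -> skip; s[9]='e' seen -> skip; s[10]='p' seen -> skip
Result: zepda


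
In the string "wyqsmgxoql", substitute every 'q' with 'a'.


Input string: 'wyqsmgxoql'
Operation: replace 'q' with 'a'
Positions of 'q': 2, 8
After replacement: wyasmgxoal


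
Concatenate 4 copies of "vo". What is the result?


Input string: 'vo'
Operation: repeat 4 times
Concatenation: 'vo' + 'vo' + 'vo' + 'vo'
Result: vovovovo


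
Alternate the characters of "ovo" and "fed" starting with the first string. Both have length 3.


String 1: 'ovo'
String 2: 'fed'
Operation: alternate characters
Pairs: 'o'+'f', 'v'+'e', 'o'+'d'
Result: ofveod


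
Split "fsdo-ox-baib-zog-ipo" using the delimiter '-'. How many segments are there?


Input string: 'fsdo-ox-baib-zog-ipo'
Delimiter: '-'
Split result: 'fsdo', 'ox', 'baib', 'zog', 'ipo'
Number of parts: 5


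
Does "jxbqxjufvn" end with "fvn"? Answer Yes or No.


Input string: 'jxbqxjufvn'
Suffix to check: 'fvn'
Last 3 characters of input: 'fvn'
Match: True
Result: Yes


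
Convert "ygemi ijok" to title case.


Input string: 'ygemi ijok'
Operation: capitalize first letter of each word
Word transformations: 'ygemi'->'Ygemi', 'ijok'->'Ijok'
Result: Ygemi Ijok


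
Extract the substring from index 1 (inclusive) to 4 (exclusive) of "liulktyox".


Input string: 'liulktyox'
Operation: slice [1:4]
Extract characters: s[1]='i', s[2]='u', s[3]='l'
Result: iul


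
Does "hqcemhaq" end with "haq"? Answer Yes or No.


Input string: 'hqcemhaq'
Suffix to check: 'haq'
Last 3 characters of input: 'haq'
Match: True
Result: Yes


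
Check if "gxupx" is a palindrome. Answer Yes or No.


Input string: 'gxupx'
Reversed: 'xpuxg'
Compare pairs: s[0]='g' vs s[4]='x' (mismatch), s[1]='x' vs s[3]='p' (mismatch)
Palindrome: No


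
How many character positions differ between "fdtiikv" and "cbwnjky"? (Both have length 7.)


String 1: 'fdtiikv'
String 2: 'cbwnjky'
Compare each position: pos 0: 'f'!='c', pos 1: 'd'!='b', pos 2: 't'!='w', pos 3: 'i'!='n', pos 4: 'i'!='j', pos 5: 'k'=='k', pos 6: 'v'!='y'
Differing positions: 6
Hamming distance: 6


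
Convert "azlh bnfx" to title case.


Input string: 'azlh bnfx'
Operation: capitalize first letter of each word
Word transformations: 'azlh'->'Azlh', 'bnfx'->'Bnfx'
Result: Azlh Bnfx


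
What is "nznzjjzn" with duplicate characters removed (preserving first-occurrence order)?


Input: 'nznzjjzn'
Operation: keep first occurrence of each character
Scan: s[0]='n' new -> keep; s[1]='z' new -> keep; s[2]='n' seen -> skip; s[3]='z' seen -> skip; s[4]='j' new -> keep; s[5]='j' seen -> skip; s[6]='z' seen -> skip; s[7]='n' seen -> skip
Result: nzj


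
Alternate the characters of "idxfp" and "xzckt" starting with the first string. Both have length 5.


String 1: 'idxfp'
String 2: 'xzckt'
Operation: alternate characters
Pairs: 'i'+'x', 'd'+'z', 'x'+'c', 'f'+'k', 'p'+'t'
Result: ixdzxcfkpt


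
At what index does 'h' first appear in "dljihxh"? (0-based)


Input string: 'dljihxh'
Target: 'h'
Scanning left to right: s[0]='d', s[1]='l', s[2]='j', s[3]='i', s[4]='h'
First match at index: 4


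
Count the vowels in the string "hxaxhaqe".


Input string: 'hxaxhaqe'
Operation: count vowels (a, e, i, o, u)
Scan: s[0]='h', s[1]='x', s[2]='a' (vowel), s[3]='x', s[4]='h', s[5]='a' (vowel), s[6]='q', s[7]='e' (vowel)
Vowels found: 3
Result: 3


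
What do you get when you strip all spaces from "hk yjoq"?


Input string: 'hk yjoq'
Operation: remove all spaces
Words: 'hk', 'yjoq'
Join without spaces: hkyjoq


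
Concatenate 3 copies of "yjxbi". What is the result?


Input string: 'yjxbi'
Operation: repeat 3 times
Concatenation: 'yjxbi' + 'yjxbi' + 'yjxbi'
Result: yjxbiyjxbiyjxbi


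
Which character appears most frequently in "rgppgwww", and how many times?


Input: 'rgppgwww'
Operation: tally each character
Counts: 'g':2, 'p':2, 'r':1, 'w':3
Maximum: 'w' appears 3 times


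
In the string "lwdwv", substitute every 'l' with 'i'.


Input string: 'lwdwv'
Operation: replace 'l' with 'i'
Positions of 'l': 0
After replacement: iwdwv


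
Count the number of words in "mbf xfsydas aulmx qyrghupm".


Input string: 'mbf xfsydas aulmx qyrghupm'
Operation: split by spaces
Words found: 'mbf', 'xfsydas', 'aulmx', 'qyrghupm'
Word count: 4


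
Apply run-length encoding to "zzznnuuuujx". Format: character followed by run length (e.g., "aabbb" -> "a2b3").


Input: 'zzznnuuuujx'
Operation: identify consecutive runs
Runs: 'zzz' -> z3, 'nn' -> n2, 'uuuu' -> u4, 'j' -> j1, 'x' -> x1
Encoded: z3n2u4j1x1


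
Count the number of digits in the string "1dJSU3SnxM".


Input string: '1dJSU3SnxM'
Operation: count digit characters (0-9)
Scan: '1'(digit), 'd', 'J', 'S', 'U', '3'(digit), 'S', 'n', 'x', 'M'
Digits found: 2
Result: 2


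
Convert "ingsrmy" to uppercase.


Input string: 'ingsrmy'
Operation: convert each letter to uppercase
Mapping: 'i'->'I', 'n'->'N', 'g'->'G', 's'->'S', 'r'->'R', 'm'->'M', 'y'->'Y'
Result: INGSRMY


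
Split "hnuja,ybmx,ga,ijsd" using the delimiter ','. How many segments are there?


Input string: 'hnuja,ybmx,ga,ijsd'
Delimiter: ','
Split result: 'hnuja', 'ybmx', 'ga', 'ijsd'
Number of parts: 4


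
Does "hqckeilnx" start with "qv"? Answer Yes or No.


Input string: 'hqckeilnx'
Prefix to check: 'qv'
First 2 characters of input: 'hq'
Match: False
Result: No


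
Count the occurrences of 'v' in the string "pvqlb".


Input string: 'pvqlb'
Target character: 'v'
Scan each position: s[1]='v'
Matches found at indices: 1
Total: 1


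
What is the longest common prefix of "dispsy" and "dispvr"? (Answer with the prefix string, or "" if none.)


String 1: 'dispsy'
String 2: 'dispvr'
Compare position by position:
pos 0: 'd' vs 'd' match
pos 1: 'i' vs 'i' match
pos 2: 's' vs 's' match
pos 3: 'p' vs 'p' match
pos 4: 's' vs 'v' differ -> stop
Longest common prefix: "disp" (length 4)


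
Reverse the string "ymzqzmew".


Input string: 'ymzqzmew'
Operation: reverse character order
Original order: 'y' -> 'm' -> 'z' -> 'q' -> 'z' -> 'm' -> 'e' -> 'w'
Reversed order: 'w' -> 'e' -> 'm' -> 'z' -> 'q' -> 'z' -> 'm' -> 'y'
Result: wemzqzmy


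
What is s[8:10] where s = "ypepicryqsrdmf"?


Input string: 'ypepicryqsrdmf'
Operation: slice [8:10]
Extract characters: s[8]='q', s[9]='s'
Result: qs


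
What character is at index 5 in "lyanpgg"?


Input string: 'lyanpgg'
Operation: get character at index 5
Index mapping: s[0]='l', s[1]='y', s[2]='a', s[3]='n', s[4]='p', s[5]='g'
Result: 'g'


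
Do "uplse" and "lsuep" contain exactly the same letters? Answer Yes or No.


String 1: 'uplse' -> sorted: 'elpsu'
String 2: 'lsuep' -> sorted: 'elpsu'
Compare sorted forms: 'elpsu' == 'elpsu'
Anagram: Yes


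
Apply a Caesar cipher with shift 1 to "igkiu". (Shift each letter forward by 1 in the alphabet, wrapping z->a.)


Input: 'igkiu', shift = 1
Operation: for each letter, (position + 1) mod 26
Mapping: 'i'(8+1=9)->'j', 'g'(6+1=7)->'h', 'k'(10+1=11)->'l', 'i'(8+1=9)->'j', 'u'(20+1=21)->'v'
Result: jhljv


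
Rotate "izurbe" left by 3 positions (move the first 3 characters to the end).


Input: 'izurbe', shift = 3
Operation: split at index 3 and swap parts
Front part s[0:3] = 'izu'
Back part s[3:] = 'rbe'
Rotated = back + front = 'rbe' + 'izu'
Result: rbeizu


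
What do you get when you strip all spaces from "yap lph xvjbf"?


Input string: 'yap lph xvjbf'
Operation: remove all spaces
Words: 'yap', 'lph', 'xvjbf'
Join without spaces: yaplphxvjbf


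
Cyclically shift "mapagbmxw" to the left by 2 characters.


Input: 'mapagbmxw', shift = 2
Operation: split at index 2 and swap parts
Front part s[0:2] = 'ma'
Back part s[2:] = 'pagbmxw'
Rotated = back + front = 'pagbmxw' + 'ma'
Result: pagbmxwma


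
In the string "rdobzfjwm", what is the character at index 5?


Input string: 'rdobzfjwm'
Operation: get character at index 5
Index mapping: s[0]='r', s[1]='d', s[2]='o', s[3]='b', s[4]='z', s[5]='f'
Result: 'f'


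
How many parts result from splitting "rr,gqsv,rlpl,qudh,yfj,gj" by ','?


Input string: 'rr,gqsv,rlpl,qudh,yfj,gj'
Delimiter: ','
Split result: 'rr', 'gqsv', 'rlpl', 'qudh', 'yfj', 'gj'
Number of parts: 6


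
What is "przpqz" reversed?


Input string: 'przpqz'
Operation: reverse character order
Original order: 'p' -> 'r' -> 'z' -> 'p' -> 'q' -> 'z'
Reversed order: 'z' -> 'q' -> 'p' -> 'z' -> 'r' -> 'p'
Result: zqpzrp


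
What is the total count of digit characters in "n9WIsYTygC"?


Input string: 'n9WIsYTygC'
Operation: count digit characters (0-9)
Scan: 'n', '9'(digit), 'W', 'I', 's', 'Y', 'T', 'y', 'g', 'C'
Digits found: 1
Result: 1


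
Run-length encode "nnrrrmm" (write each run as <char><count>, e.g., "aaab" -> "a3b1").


Input: 'nnrrrmm'
Operation: identify consecutive runs
Runs: 'nn' -> n2, 'rrr' -> r3, 'mm' -> m2
Encoded: n2r3m2


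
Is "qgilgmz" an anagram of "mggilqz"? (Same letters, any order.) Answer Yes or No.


String 1: 'mggilqz' -> sorted: 'ggilmqz'
String 2: 'qgilgmz' -> sorted: 'ggilmqz'
Compare sorted forms: 'ggilmqz' == 'ggilmqz'
Anagram: Yes


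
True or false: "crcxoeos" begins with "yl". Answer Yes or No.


Input string: 'crcxoeos'
Prefix to check: 'yl'
First 2 characters of input: 'cr'
Match: False
Result: No


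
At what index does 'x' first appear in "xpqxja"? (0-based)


Input string: 'xpqxja'
Target: 'x'
Scanning left to right: s[0]='x'
First match at index: 0


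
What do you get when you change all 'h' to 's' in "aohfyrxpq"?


Input string: 'aohfyrxpq'
Operation: replace 'h' with 's'
Positions of 'h': 2
After replacement: aosfyrxpq


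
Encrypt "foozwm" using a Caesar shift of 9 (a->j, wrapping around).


Input: 'foozwm', shift = 9
Operation: for each letter, (position + 9) mod 26
Mapping: 'f'(5+9=14)->'o', 'o'(14+9=23)->'x', 'o'(14+9=23)->'x', 'z'(25+9=34, 34 mod 26=8)->'i', 'w'(22+9=31, 31 mod 26=5)->'f', 'm'(12+9=21)->'v'
Result: oxxifv


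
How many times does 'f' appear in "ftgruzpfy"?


Input string: 'ftgruzpfy'
Target character: 'f'
Scan each position: s[0]='f', s[7]='f'
Matches found at indices: 0, 7
Total: 2


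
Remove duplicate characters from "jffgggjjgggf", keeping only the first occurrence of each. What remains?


Input: 'jffgggjjgggf'
Operation: keep first occurrence of each character
Scan: s[0]='j' new -> keep; s[1]='f' new -> keep; s[2]='f' seen -> skip; s[3]='g' new -> keep; s[4]='g' seen -> skip; s[5]='g' seen -> skip; s[6]='j' seen -> skip; s[7]='j' seen -> skip; s[8]='g' seen -> skip; s[9]='g' seen -> skip; s[10]='g' seen -> skip; s[11]='f' seen -> skip
Result: jfg


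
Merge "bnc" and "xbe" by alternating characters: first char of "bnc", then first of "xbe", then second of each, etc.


String 1: 'bnc'
String 2: 'xbe'
Operation: alternate characters
Pairs: 'b'+'x', 'n'+'b', 'c'+'e'
Result: bxnbce


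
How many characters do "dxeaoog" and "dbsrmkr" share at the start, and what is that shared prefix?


String 1: 'dxeaoog'
String 2: 'dbsrmkr'
Compare position by position:
pos 0: 'd' vs 'd' match
pos 1: 'x' vs 'b' differ -> stop
Longest common prefix: "d" (length 1)


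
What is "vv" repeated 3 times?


Input string: 'vv'
Operation: repeat 3 times
Concatenation: 'vv' + 'vv' + 'vv'
Result: vvvvvv


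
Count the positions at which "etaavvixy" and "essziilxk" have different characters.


String 1: 'etaavvixy'
String 2: 'essziilxk'
Compare each position: pos 0: 'e'=='e', pos 1: 't'!='s', pos 2: 'a'!='s', pos 3: 'a'!='z', pos 4: 'v'!='i', pos 5: 'v'!='i', pos 6: 'i'!='l', pos 7: 'x'=='x', pos 8: 'y'!='k'
Differing positions: 7
Hamming distance: 7


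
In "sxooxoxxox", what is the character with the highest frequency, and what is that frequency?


Input: 'sxooxoxxox'
Operation: tally each character
Counts: 'o':4, 's':1, 'x':5
Maximum: 'x' appears 5 times


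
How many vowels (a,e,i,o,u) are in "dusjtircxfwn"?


Input string: 'dusjtircxfwn'
Operation: count vowels (a, e, i, o, u)
Scan: s[0]='d', s[1]='u' (vowel), s[2]='s', s[3]='j', s[4]='t', s[5]='i' (vowel), s[6]='r', s[7]='c', s[8]='x', s[9]='f', s[10]='w', s[11]='n'
Vowels found: 2
Result: 2


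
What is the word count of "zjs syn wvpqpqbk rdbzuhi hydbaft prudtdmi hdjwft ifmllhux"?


Input string: 'zjs syn wvpqpqbk rdbzuhi hydbaft prudtdmi hdjwft ifmllhux'
Operation: split by spaces
Words found: 'zjs', 'syn', 'wvpqpqbk', 'rdbzuhi', 'hydbaft', 'prudtdmi', 'hdjwft', 'ifmllhux'
Word count: 8


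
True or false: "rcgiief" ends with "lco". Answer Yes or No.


Input string: 'rcgiief'
Suffix to check: 'lco'
Last 3 characters of input: 'ief'
Match: False
Result: No


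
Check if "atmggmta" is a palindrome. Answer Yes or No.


Input string: 'atmggmta'
Reversed: 'atmggmta'
Compare pairs: s[0]='a' vs s[7]='a' (match), s[1]='t' vs s[6]='t' (match), s[2]='m' vs s[5]='m' (match), s[3]='g' vs s[4]='g' (match)
Palindrome: Yes


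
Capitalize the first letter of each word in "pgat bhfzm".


Input string: 'pgat bhfzm'
Operation: capitalize first letter of each word
Word transformations: 'pgat'->'Pgat', 'bhfzm'->'Bhfzm'
Result: Pgat Bhfzm


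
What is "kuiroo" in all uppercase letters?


Input string: 'kuiroo'
Operation: convert each letter to uppercase
Mapping: 'k'->'K', 'u'->'U', 'i'->'I', 'r'->'R', 'o'->'O', 'o'->'O'
Result: KUIROO


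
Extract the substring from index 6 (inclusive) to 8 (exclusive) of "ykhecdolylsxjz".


Input string: 'ykhecdolylsxjz'
Operation: slice [6:8]
Extract characters: s[6]='o', s[7]='l'
Result: ol


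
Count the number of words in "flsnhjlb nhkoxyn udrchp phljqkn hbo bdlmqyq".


Input string: 'flsnhjlb nhkoxyn udrchp phljqkn hbo bdlmqyq'
Operation: split by spaces
Words found: 'flsnhjlb', 'nhkoxyn', 'udrchp', 'phljqkn', 'hbo', 'bdlmqyq'
Word count: 6


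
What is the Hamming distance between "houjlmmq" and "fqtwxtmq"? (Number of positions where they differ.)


String 1: 'houjlmmq'
String 2: 'fqtwxtmq'
Compare each position: pos 0: 'h'!='f', pos 1: 'o'!='q', pos 2: 'u'!='t', pos 3: 'j'!='w', pos 4: 'l'!='x', pos 5: 'm'!='t', pos 6: 'm'=='m', pos 7: 'q'=='q'
Differing positions: 6
Hamming distance: 6


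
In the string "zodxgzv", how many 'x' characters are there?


Input string: 'zodxgzv'
Target character: 'x'
Scan each position: s[3]='x'
Matches found at indices: 3
Total: 1


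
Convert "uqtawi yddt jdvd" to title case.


Input string: 'uqtawi yddt jdvd'
Operation: capitalize first letter of each word
Word transformations: 'uqtawi'->'Uqtawi', 'yddt'->'Yddt', 'jdvd'->'Jdvd'
Result: Uqtawi Yddt Jdvd


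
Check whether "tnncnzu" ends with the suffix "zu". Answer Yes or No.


Input string: 'tnncnzu'
Suffix to check: 'zu'
Last 2 characters of input: 'zu'
Match: True
Result: Yes


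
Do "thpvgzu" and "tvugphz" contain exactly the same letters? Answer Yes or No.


String 1: 'thpvgzu' -> sorted: 'ghptuvz'
String 2: 'tvugphz' -> sorted: 'ghptuvz'
Compare sorted forms: 'ghptuvz' == 'ghptuvz'
Anagram: Yes


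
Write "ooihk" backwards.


Input string: 'ooihk'
Operation: reverse character order
Original order: 'o' -> 'o' -> 'i' -> 'h' -> 'k'
Reversed order: 'k' -> 'h' -> 'i' -> 'o' -> 'o'
Result: khioo


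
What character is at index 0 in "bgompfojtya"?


Input string: 'bgompfojtya'
Operation: get character at index 0
Index mapping: s[0]='b'
Result: 'b'


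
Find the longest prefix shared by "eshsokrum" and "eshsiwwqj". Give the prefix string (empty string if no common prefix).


String 1: 'eshsokrum'
String 2: 'eshsiwwqj'
Compare position by position:
pos 0: 'e' vs 'e' match
pos 1: 's' vs 's' match
pos 2: 'h' vs 'h' match
pos 3: 's' vs 's' match
pos 4: 'o' vs 'i' differ -> stop
Longest common prefix: "eshs" (length 4)


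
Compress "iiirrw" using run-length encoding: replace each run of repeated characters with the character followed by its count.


Input: 'iiirrw'
Operation: identify consecutive runs
Runs: 'iii' -> i3, 'rr' -> r2, 'w' -> w1
Encoded: i3r2w1


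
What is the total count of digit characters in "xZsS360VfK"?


Input string: 'xZsS360VfK'
Operation: count digit characters (0-9)
Scan: 'x', 'Z', 's', 'S', '3'(digit), '6'(digit), '0'(digit), 'V', 'f', 'K'
Digits found: 3
Result: 3


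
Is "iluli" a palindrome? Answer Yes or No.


Input string: 'iluli'
Reversed: 'iluli'
Compare pairs: s[0]='i' vs s[4]='i' (match), s[1]='l' vs s[3]='l' (match)
Palindrome: Yes


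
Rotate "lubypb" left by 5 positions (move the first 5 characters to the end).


Input: 'lubypb', shift = 5
Operation: split at index 5 and swap parts
Front part s[0:5] = 'lubyp'
Back part s[5:] = 'b'
Rotated = back + front = 'b' + 'lubyp'
Result: blubyp


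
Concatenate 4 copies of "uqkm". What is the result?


Input string: 'uqkm'
Operation: repeat 4 times
Concatenation: 'uqkm' + 'uqkm' + 'uqkm' + 'uqkm'
Result: uqkmuqkmuqkmuqkm


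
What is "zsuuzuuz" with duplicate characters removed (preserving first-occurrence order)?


Input: 'zsuuzuuz'
Operation: keep first occurrence of each character
Scan: s[0]='z' new -> keep; s[1]='s' new -> keep; s[2]='u' new -> keep; s[3]='u' seen -> skip; s[4]='z' seen -> skip; s[5]='u' seen -> skip; s[6]='u' seen -> skip; s[7]='z' seen -> skip
Result: zsu


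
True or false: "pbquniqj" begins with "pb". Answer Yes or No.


Input string: 'pbquniqj'
Prefix to check: 'pb'
First 2 characters of input: 'pb'
Match: True
Result: Yes


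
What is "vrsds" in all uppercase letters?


Input string: 'vrsds'
Operation: convert each letter to uppercase
Mapping: 'v'->'V', 'r'->'R', 's'->'S', 'd'->'D', 's'->'S'
Result: VRSDS


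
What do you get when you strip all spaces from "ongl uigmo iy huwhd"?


Input string: 'ongl uigmo iy huwhd'
Operation: remove all spaces
Words: 'ongl', 'uigmo', 'iy', 'huwhd'
Join without spaces: ongluigmoiyhuwhd


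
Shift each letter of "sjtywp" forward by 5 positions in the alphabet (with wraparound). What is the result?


Input: 'sjtywp', shift = 5
Operation: for each letter, (position + 5) mod 26
Mapping: 's'(18+5=23)->'x', 'j'(9+5=14)->'o', 't'(19+5=24)->'y', 'y'(24+5=29, 29 mod 26=3)->'d', 'w'(22+5=27, 27 mod 26=1)->'b', 'p'(15+5=20)->'u'
Result: xoydbu


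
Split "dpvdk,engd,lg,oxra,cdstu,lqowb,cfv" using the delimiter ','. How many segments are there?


Input string: 'dpvdk,engd,lg,oxra,cdstu,lqowb,cfv'
Delimiter: ','
Split result: 'dpvdk', 'engd', 'lg', 'oxra', 'cdstu', 'lqowb', 'cfv'
Number of parts: 7


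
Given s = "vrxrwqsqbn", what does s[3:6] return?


Input string: 'vrxrwqsqbn'
Operation: slice [3:6]
Extract characters: s[3]='r', s[4]='w', s[5]='q'
Result: rwq


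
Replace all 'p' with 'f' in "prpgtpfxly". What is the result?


Input string: 'prpgtpfxly'
Operation: replace 'p' with 'f'
Positions of 'p': 0, 2, 5
After replacement: frfgtffxly


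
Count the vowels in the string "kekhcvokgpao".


Input string: 'kekhcvokgpao'
Operation: count vowels (a, e, i, o, u)
Scan: s[0]='k', s[1]='e' (vowel), s[2]='k', s[3]='h', s[4]='c', s[5]='v', s[6]='o' (vowel), s[7]='k', s[8]='g', s[9]='p', s[10]='a' (vowel), s[11]='o' (vowel)
Vowels found: 4
Result: 4


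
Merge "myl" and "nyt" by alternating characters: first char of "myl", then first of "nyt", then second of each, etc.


String 1: 'myl'
String 2: 'nyt'
Operation: alternate characters
Pairs: 'm'+'n', 'y'+'y', 'l'+'t'
Result: mnyylt


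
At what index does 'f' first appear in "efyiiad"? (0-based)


Input string: 'efyiiad'
Target: 'f'
Scanning left to right: s[0]='e', s[1]='f'
First match at index: 1


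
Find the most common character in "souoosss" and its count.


Input: 'souoosss'
Operation: tally each character
Counts: 'o':3, 's':4, 'u':1
Maximum: 's' appears 4 times


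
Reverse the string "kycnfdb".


Input string: 'kycnfdb'
Operation: reverse character order
Original order: 'k' -> 'y' -> 'c' -> 'n' -> 'f' -> 'd' -> 'b'
Reversed order: 'b' -> 'd' -> 'f' -> 'n' -> 'c' -> 'y' -> 'k'
Result: bdfncyk


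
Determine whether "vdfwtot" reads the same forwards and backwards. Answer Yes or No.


Input string: 'vdfwtot'
Reversed: 'totwfdv'
Compare pairs: s[0]='v' vs s[6]='t' (mismatch), s[1]='d' vs s[5]='o' (mismatch), s[2]='f' vs s[4]='t' (mismatch)
Palindrome: No


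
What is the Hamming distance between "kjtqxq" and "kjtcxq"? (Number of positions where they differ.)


String 1: 'kjtqxq'
String 2: 'kjtcxq'
Compare each position: pos 0: 'k'=='k', pos 1: 'j'=='j', pos 2: 't'=='t', pos 3: 'q'!='c', pos 4: 'x'=='x', pos 5: 'q'=='q'
Differing positions: 1
Hamming distance: 1


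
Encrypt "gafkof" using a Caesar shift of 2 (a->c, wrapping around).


Input: 'gafkof', shift = 2
Operation: for each letter, (position + 2) mod 26
Mapping: 'g'(6+2=8)->'i', 'a'(0+2=2)->'c', 'f'(5+2=7)->'h', 'k'(10+2=12)->'m', 'o'(14+2=16)->'q', 'f'(5+2=7)->'h'
Result: ichmqh


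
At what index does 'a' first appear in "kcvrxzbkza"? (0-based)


Input string: 'kcvrxzbkza'
Target: 'a'
Scanning left to right: s[0]='k', s[1]='c', s[2]='v', s[3]='r', s[4]='x', s[5]='z', s[6]='b', s[7]='k', s[8]='z', s[9]='a'
First match at index: 9


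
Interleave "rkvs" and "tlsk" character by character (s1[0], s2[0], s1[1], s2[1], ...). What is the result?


String 1: 'rkvs'
String 2: 'tlsk'
Operation: alternate characters
Pairs: 'r'+'t', 'k'+'l', 'v'+'s', 's'+'k'
Result: rtklvssk


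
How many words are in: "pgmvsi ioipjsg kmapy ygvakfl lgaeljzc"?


Input string: 'pgmvsi ioipjsg kmapy ygvakfl lgaeljzc'
Operation: split by spaces
Words found: 'pgmvsi', 'ioipjsg', 'kmapy', 'ygvakfl', 'lgaeljzc'
Word count: 5


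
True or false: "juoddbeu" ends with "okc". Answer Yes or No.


Input string: 'juoddbeu'
Suffix to check: 'okc'
Last 3 characters of input: 'beu'
Match: False
Result: No


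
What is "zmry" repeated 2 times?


Input string: 'zmry'
Operation: repeat 2 times
Concatenation: 'zmry' + 'zmry'
Result: zmryzmry


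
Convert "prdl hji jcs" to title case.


Input string: 'prdl hji jcs'
Operation: capitalize first letter of each word
Word transformations: 'prdl'->'Prdl', 'hji'->'Hji', 'jcs'->'Jcs'
Result: Prdl Hji Jcs


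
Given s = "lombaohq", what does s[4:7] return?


Input string: 'lombaohq'
Operation: slice [4:7]
Extract characters: s[4]='a', s[5]='o', s[6]='h'
Result: aoh


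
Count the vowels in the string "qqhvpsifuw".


Input string: 'qqhvpsifuw'
Operation: count vowels (a, e, i, o, u)
Scan: s[0]='q', s[1]='q', s[2]='h', s[3]='v', s[4]='p', s[5]='s', s[6]='i' (vowel), s[7]='f', s[8]='u' (vowel), s[9]='w'
Vowels found: 2
Result: 2


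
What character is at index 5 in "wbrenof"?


Input string: 'wbrenof'
Operation: get character at index 5
Index mapping: s[0]='w', s[1]='b', s[2]='r', s[3]='e', s[4]='n', s[5]='o'
Result: 'o'


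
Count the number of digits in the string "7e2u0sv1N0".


Input string: '7e2u0sv1N0'
Operation: count digit characters (0-9)
Scan: '7'(digit), 'e', '2'(digit), 'u', '0'(digit), 's', 'v', '1'(digit), 'N', '0'(digit)
Digits found: 5
Result: 5


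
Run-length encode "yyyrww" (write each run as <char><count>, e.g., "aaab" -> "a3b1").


Input: 'yyyrww'
Operation: identify consecutive runs
Runs: 'yyy' -> y3, 'r' -> r1, 'ww' -> w2
Encoded: y3r1w2


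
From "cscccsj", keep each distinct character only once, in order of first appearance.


Input: 'cscccsj'
Operation: keep first occurrence of each character
Scan: s[0]='c' new -> keep; s[1]='s' new -> keep; s[2]='c' seen -> skip; s[3]='c' seen -> skip; s[4]='c' seen -> skip; s[5]='s' seen -> skip; s[6]='j' new -> keep
Result: csj


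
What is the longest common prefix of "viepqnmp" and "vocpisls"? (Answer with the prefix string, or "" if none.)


String 1: 'viepqnmp'
String 2: 'vocpisls'
Compare position by position:
pos 0: 'v' vs 'v' match
pos 1: 'i' vs 'o' differ -> stop
Longest common prefix: "v" (length 1)


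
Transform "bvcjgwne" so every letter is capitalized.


Input string: 'bvcjgwne'
Operation: convert each letter to uppercase
Mapping: 'b'->'B', 'v'->'V', 'c'->'C', 'j'->'J', 'g'->'G', 'w'->'W', 'n'->'N', 'e'->'E'
Result: BVCJGWNE


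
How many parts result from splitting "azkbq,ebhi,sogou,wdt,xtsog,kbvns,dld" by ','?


Input string: 'azkbq,ebhi,sogou,wdt,xtsog,kbvns,dld'
Delimiter: ','
Split result: 'azkbq', 'ebhi', 'sogou', 'wdt', 'xtsog', 'kbvns', 'dld'
Number of parts: 7


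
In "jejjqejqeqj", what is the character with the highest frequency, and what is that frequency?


Input: 'jejjqejqeqj'
Operation: tally each character
Counts: 'e':3, 'j':5, 'q':3
Maximum: 'j' appears 5 times


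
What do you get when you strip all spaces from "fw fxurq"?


Input string: 'fw fxurq'
Operation: remove all spaces
Words: 'fw', 'fxurq'
Join without spaces: fwfxurq


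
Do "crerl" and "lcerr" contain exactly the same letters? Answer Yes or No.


String 1: 'crerl' -> sorted: 'celrr'
String 2: 'lcerr' -> sorted: 'celrr'
Compare sorted forms: 'celrr' == 'celrr'
Anagram: Yes


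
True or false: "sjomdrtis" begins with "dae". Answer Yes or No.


Input string: 'sjomdrtis'
Prefix to check: 'dae'
First 3 characters of input: 'sjo'
Match: False
Result: No


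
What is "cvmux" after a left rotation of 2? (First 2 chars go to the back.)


Input: 'cvmux', shift = 2
Operation: split at index 2 and swap parts
Front part s[0:2] = 'cv'
Back part s[2:] = 'mux'
Rotated = back + front = 'mux' + 'cv'
Result: muxcv


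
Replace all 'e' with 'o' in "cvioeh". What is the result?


Input string: 'cvioeh'
Operation: replace 'e' with 'o'
Positions of 'e': 4
After replacement: cviooh


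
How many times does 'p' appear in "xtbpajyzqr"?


Input string: 'xtbpajyzqr'
Target character: 'p'
Scan each position: s[3]='p'
Matches found at indices: 3
Total: 1


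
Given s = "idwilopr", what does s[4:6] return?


Input string: 'idwilopr'
Operation: slice [4:6]
Extract characters: s[4]='l', s[5]='o'
Result: lo
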